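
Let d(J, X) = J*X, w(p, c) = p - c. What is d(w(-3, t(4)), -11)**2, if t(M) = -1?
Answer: 484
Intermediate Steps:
d(w(-3, t(4)), -11)**2 = ((-3 - 1*(-1))*(-11))**2 = ((-3 + 1)*(-11))**2 = (-2*(-11))**2 = 22**2 = 484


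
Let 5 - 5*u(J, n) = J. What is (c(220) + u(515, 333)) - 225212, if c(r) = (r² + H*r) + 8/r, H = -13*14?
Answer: -11932468/55 ≈ -2.1695e+5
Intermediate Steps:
H = -182
u(J, n) = 1 - J/5
c(r) = r² - 182*r + 8/r (c(r) = (r² - 182*r) + 8/r = r² - 182*r + 8/r)
(c(220) + u(515, 333)) - 225212 = ((8 + 220²*(-182 + 220))/220 + (1 - ⅕*515)) - 225212 = ((8 + 48400*38)/220 + (1 - 103)) - 225212 = ((8 + 1839200)/220 - 102) - 225212 = ((1/220)*1839208 - 102) - 225212 = (459802/55 - 102) - 225212 = 454192/55 - 225212 = -11932468/55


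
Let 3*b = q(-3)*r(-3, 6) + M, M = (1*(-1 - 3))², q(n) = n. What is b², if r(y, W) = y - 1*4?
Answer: 1369/9 ≈ 152.11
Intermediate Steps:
r(y, W) = -4 + y (r(y, W) = y - 4 = -4 + y)
M = 16 (M = (1*(-4))² = (-4)² = 16)
b = 37/3 (b = (-3*(-4 - 3) + 16)/3 = (-3*(-7) + 16)/3 = (21 + 16)/3 = (⅓)*37 = 37/3 ≈ 12.333)
b² = (37/3)² = 1369/9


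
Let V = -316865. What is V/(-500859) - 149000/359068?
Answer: 9787022705/44960609853 ≈ 0.21768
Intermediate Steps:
V/(-500859) - 149000/359068 = -316865/(-500859) - 149000/359068 = -316865*(-1/500859) - 149000*1/359068 = 316865/500859 - 37250/89767 = 9787022705/44960609853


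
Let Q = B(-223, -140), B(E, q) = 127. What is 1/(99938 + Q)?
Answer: 1/100065 ≈ 9.9935e-6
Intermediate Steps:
Q = 127
1/(99938 + Q) = 1/(99938 + 127) = 1/100065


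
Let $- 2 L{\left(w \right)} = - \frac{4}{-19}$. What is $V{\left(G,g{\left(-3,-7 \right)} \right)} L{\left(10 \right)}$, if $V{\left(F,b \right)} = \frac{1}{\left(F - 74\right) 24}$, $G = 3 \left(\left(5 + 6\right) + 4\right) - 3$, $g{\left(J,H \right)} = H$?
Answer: $\frac{1}{7296} \approx 0.00013706$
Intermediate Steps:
$L{\left(w \right)} = - \frac{2}{19}$ ($L{\left(w \right)} = - \frac{\left(-4\right) \frac{1}{-19}}{2} = - \frac{\left(-4\right) \left(- \frac{1}{19}\right)}{2} = \left(- \frac{1}{2}\right) \frac{4}{19} = - \frac{2}{19}$)
$G = 42$ ($G = 3 \left(11 + 4\right) - 3 = 3 \cdot 15 - 3 = 45 - 3 = 42$)
$V{\left(F,b \right)} = \frac{1}{24 \left(-74 + F\right)}$ ($V{\left(F,b \right)} = \frac{1}{-74 + F} \frac{1}{24} = \frac{1}{24 \left(-74 + F\right)}$)
$V{\left(G,g{\left(-3,-7 \right)} \right)} L{\left(10 \right)} = \frac{1}{24 \left(-74 + 42\right)} \left(- \frac{2}{19}\right) = \frac{1}{24 \left(-32\right)} \left(- \frac{2}{19}\right) = \frac{1}{24} \left(- \frac{1}{32}\right) \left(- \frac{2}{19}\right) = \left(- \frac{1}{768}\right) \left(- \frac{2}{19}\right) = \frac{1}{7296}$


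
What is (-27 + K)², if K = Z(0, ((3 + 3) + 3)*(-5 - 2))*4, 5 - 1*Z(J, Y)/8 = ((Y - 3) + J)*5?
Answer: 114340249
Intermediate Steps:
Z(J, Y) = 160 - 40*J - 40*Y (Z(J, Y) = 40 - 8*((Y - 3) + J)*5 = 40 - 8*((-3 + Y) + J)*5 = 40 - 8*(-3 + J + Y)*5 = 40 - 8*(-15 + 5*J + 5*Y) = 40 + (120 - 40*J - 40*Y) = 160 - 40*J - 40*Y)
K = 10720 (K = (160 - 40*0 - 40*((3 + 3) + 3)*(-5 - 2))*4 = (160 + 0 - 40*(6 + 3)*(-7))*4 = (160 + 0 - 360*(-7))*4 = (160 + 0 - 40*(-63))*4 = (160 + 0 + 2520)*4 = 2680*4 = 10720)
(-27 + K)² = (-27 + 10720)² = 10693² = 114340249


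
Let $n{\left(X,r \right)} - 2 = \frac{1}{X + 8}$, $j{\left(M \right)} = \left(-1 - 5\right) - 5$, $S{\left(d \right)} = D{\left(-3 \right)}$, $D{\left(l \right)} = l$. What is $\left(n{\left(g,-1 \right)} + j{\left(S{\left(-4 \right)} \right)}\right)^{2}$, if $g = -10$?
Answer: $\frac{361}{4} \approx 90.25$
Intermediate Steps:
$S{\left(d \right)} = -3$
$j{\left(M \right)} = -11$ ($j{\left(M \right)} = -6 - 5 = -11$)
$n{\left(X,r \right)} = 2 + \frac{1}{8 + X}$ ($n{\left(X,r \right)} = 2 + \frac{1}{X + 8} = 2 + \frac{1}{8 + X}$)
$\left(n{\left(g,-1 \right)} + j{\left(S{\left(-4 \right)} \right)}\right)^{2} = \left(\frac{17 + 2 \left(-10\right)}{8 - 10} - 11\right)^{2} = \left(\frac{17 - 20}{-2} - 11\right)^{2} = \left(\left(- \frac{1}{2}\right) \left(-3\right) - 11\right)^{2} = \left(\frac{3}{2} - 11\right)^{2} = \left(- \frac{19}{2}\right)^{2} = \frac{361}{4}$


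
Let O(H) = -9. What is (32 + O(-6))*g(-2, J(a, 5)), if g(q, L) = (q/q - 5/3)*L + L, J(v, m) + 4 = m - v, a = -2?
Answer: 23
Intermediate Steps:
J(v, m) = -4 + m - v (J(v, m) = -4 + (m - v) = -4 + m - v)
g(q, L) = L/3 (g(q, L) = (1 - 5*⅓)*L + L = (1 - 5/3)*L + L = -2*L/3 + L = L/3)
(32 + O(-6))*g(-2, J(a, 5)) = (32 - 9)*((-4 + 5 - 1*(-2))/3) = 23*((-4 + 5 + 2)/3) = 23*((⅓)*3) = 23*1 = 23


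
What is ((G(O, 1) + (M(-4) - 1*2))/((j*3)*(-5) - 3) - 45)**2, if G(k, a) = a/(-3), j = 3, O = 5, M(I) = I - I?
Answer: 41899729/20736 ≈ 2020.6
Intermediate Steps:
M(I) = 0
G(k, a) = -a/3 (G(k, a) = a*(-1/3) = -a/3)
((G(O, 1) + (M(-4) - 1*2))/((j*3)*(-5) - 3) - 45)**2 = ((-1/3*1 + (0 - 1*2))/((3*3)*(-5) - 3) - 45)**2 = ((-1/3 + (0 - 2))/(9*(-5) - 3) - 45)**2 = ((-1/3 - 2)/(-45 - 3) - 45)**2 = (-7/3/(-48) - 45)**2 = (-7/3*(-1/48) - 45)**2 = (7/144 - 45)**2 = (-6473/144)**2 = 41899729/20736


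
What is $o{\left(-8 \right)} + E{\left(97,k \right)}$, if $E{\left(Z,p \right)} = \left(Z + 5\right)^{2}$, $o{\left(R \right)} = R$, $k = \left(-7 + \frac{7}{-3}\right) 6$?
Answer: $10396$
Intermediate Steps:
$k = -56$ ($k = \left(-7 + 7 \left(- \frac{1}{3}\right)\right) 6 = \left(-7 - \frac{7}{3}\right) 6 = \left(- \frac{28}{3}\right) 6 = -56$)
$E{\left(Z,p \right)} = \left(5 + Z\right)^{2}$
$o{\left(-8 \right)} + E{\left(97,k \right)} = -8 + \left(5 + 97\right)^{2} = -8 + 102^{2} = -8 + 10404 = 10396$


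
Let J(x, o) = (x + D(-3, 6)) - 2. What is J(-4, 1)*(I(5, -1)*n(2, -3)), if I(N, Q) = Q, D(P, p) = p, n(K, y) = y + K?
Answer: 0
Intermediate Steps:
n(K, y) = K + y
J(x, o) = 4 + x (J(x, o) = (x + 6) - 2 = (6 + x) - 2 = 4 + x)
J(-4, 1)*(I(5, -1)*n(2, -3)) = (4 - 4)*(-(2 - 3)) = 0*(-1*(-1)) = 0*1 = 0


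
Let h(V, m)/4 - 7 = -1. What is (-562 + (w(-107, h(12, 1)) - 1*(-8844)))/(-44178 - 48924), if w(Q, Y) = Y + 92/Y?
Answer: -49859/558612 ≈ -0.089255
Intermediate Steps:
h(V, m) = 24 (h(V, m) = 28 + 4*(-1) = 28 - 4 = 24)
(-562 + (w(-107, h(12, 1)) - 1*(-8844)))/(-44178 - 48924) = (-562 + ((24 + 92/24) - 1*(-8844)))/(-44178 - 48924) = (-562 + ((24 + 92*(1/24)) + 8844))/(-93102) = (-562 + ((24 + 23/6) + 8844))*(-1/93102) = (-562 + (167/6 + 8844))*(-1/93102) = (-562 + 53231/6)*(-1/93102) = (49859/6)*(-1/93102) = -49859/558612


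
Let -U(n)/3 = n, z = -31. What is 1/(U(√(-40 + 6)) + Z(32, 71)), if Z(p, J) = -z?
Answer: 31/1267 + 3*I*√34/1267 ≈ 0.024467 + 0.013807*I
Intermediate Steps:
Z(p, J) = 31 (Z(p, J) = -1*(-31) = 31)
U(n) = -3*n
1/(U(√(-40 + 6)) + Z(32, 71)) = 1/(-3*√(-40 + 6) + 31) = 1/(-3*I*√34 + 31) = 1/(31 - 3*I*√34)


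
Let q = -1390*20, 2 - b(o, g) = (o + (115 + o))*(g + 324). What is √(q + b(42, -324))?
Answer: I*√27798 ≈ 166.73*I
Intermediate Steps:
b(o, g) = 2 - (115 + 2*o)*(324 + g) (b(o, g) = 2 - (o + (115 + o))*(g + 324) = 2 - (115 + 2*o)*(324 + g))
q = -27800
√(q + b(42, -324)) = √(-27800 + (-37258 - 648*42 - 115*(-324) - 2*(-324)*42)) = √(-27800 + (-37258 - 27216 + 37260 + 27216)) = √(-27800 + 2) = √(-27798) = I*√27798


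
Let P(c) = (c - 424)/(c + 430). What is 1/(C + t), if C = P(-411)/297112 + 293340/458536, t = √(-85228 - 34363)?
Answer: 66959455366945558082120/12520292432941955460082705641 - 104692239439106796083776*I*√119591/12520292432941955460082705641 ≈ 5.3481e-6 - 0.0028917*I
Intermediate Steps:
t = I*√119591 (t = √(-119591) = I*√119591 ≈ 345.82*I)
P(c) = (-424 + c)/(430 + c)
C = 206944871245/323561801576 (C = ((-424 - 411)/(430 - 411))/297112 + 293340/458536 = (-835/19)*(1/297112) + 293340*(1/458536) = ((1/19)*(-835))*(1/297112) + 73335/114634 = -835/19*1/297112 + 73335/114634 = -835/5645128 + 73335/114634 = 206944871245/323561801576 ≈ 0.63958)
1/(C + t) = 1/(206944871245/323561801576 + I*√119591)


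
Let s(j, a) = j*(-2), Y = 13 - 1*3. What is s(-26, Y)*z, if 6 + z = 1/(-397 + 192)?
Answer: -64012/205 ≈ -312.25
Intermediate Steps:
z = -1231/205 (z = -6 + 1/(-397 + 192) = -6 + 1/(-205) = -6 - 1/205 = -1231/205 ≈ -6.0049)
Y = 10 (Y = 13 - 3 = 10)
s(j, a) = -2*j
s(-26, Y)*z = -2*(-26)*(-1231/205) = 52*(-1231/205) = -64012/205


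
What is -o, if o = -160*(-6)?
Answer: -960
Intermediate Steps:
o = 960
-o = -1*960 = -960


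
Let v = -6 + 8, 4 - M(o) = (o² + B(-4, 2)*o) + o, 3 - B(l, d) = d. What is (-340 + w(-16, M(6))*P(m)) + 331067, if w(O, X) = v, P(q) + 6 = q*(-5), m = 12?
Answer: 330595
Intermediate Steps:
B(l, d) = 3 - d
P(q) = -6 - 5*q (P(q) = -6 + q*(-5) = -6 - 5*q)
M(o) = 4 - o² - 2*o (M(o) = 4 - ((o² + (3 - 1*2)*o) + o) = 4 - ((o² + (3 - 2)*o) + o) = 4 - ((o² + 1*o) + o) = 4 - ((o² + o) + o) = 4 - ((o + o²) + o) = 4 - (o² + 2*o) = 4 + (-o² - 2*o) = 4 - o² - 2*o)
v = 2
w(O, X) = 2
(-340 + w(-16, M(6))*P(m)) + 331067 = (-340 + 2*(-6 - 5*12)) + 331067 = (-340 + 2*(-6 - 60)) + 331067 = (-340 + 2*(-66)) + 331067 = (-340 - 132) + 331067 = -472 + 331067 = 330595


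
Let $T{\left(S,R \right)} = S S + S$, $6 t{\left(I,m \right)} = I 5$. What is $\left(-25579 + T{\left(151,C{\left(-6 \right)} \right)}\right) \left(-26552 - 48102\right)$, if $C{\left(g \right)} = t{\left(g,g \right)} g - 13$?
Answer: $196116058$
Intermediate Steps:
$t{\left(I,m \right)} = \frac{5 I}{6}$ ($t{\left(I,m \right)} = \frac{I 5}{6} = \frac{5 I}{6}$)
$C{\left(g \right)} = -13 + \frac{5 g^{2}}{6}$ ($C{\left(g \right)} = \frac{5 g}{6} g - 13 = \frac{5 g^{2}}{6} - 13 = -13 + \frac{5 g^{2}}{6}$)
$T{\left(S,R \right)} = S + S^{2}$ ($T{\left(S,R \right)} = S^{2} + S = S + S^{2}$)
$\left(-25579 + T{\left(151,C{\left(-6 \right)} \right)}\right) \left(-26552 - 48102\right) = \left(-25579 + 151 \left(1 + 151\right)\right) \left(-26552 - 48102\right) = \left(-25579 + 151 \cdot 152\right) \left(-74654\right) = \left(-25579 + 22952\right) \left(-74654\right) = \left(-2627\right) \left(-74654\right) = 196116058$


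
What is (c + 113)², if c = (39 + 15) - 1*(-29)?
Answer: 38416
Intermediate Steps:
c = 83 (c = 54 + 29 = 83)
(c + 113)² = (83 + 113)² = 196² = 38416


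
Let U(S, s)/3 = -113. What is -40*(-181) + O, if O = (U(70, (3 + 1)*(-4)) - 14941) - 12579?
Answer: -20619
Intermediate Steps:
U(S, s) = -339 (U(S, s) = 3*(-113) = -339)
O = -27859 (O = (-339 - 14941) - 12579 = -15280 - 12579 = -27859)
-40*(-181) + O = -40*(-181) - 27859 = 7240 - 27859 = -20619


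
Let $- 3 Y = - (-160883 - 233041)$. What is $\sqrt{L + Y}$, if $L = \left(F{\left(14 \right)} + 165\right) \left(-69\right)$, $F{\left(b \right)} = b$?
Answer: $i \sqrt{143659} \approx 379.02 i$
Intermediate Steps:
$Y = -131308$ ($Y = - \frac{\left(-1\right) \left(-160883 - 233041\right)}{3} = - \frac{\left(-1\right) \left(-393924\right)}{3} = \left(- \frac{1}{3}\right) 393924 = -131308$)
$L = -12351$ ($L = \left(14 + 165\right) \left(-69\right) = 179 \left(-69\right) = -12351$)
$\sqrt{L + Y} = \sqrt{-12351 - 131308} = \sqrt{-143659} = i \sqrt{143659}$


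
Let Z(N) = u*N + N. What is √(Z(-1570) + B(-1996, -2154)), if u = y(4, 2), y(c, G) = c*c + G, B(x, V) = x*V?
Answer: √4269554 ≈ 2066.3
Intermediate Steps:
B(x, V) = V*x
y(c, G) = G + c² (y(c, G) = c² + G = G + c²)
u = 18 (u = 2 + 4² = 2 + 16 = 18)
Z(N) = 19*N (Z(N) = 18*N + N = 19*N)
√(Z(-1570) + B(-1996, -2154)) = √(19*(-1570) - 2154*(-1996)) = √(-29830 + 4299384) = √4269554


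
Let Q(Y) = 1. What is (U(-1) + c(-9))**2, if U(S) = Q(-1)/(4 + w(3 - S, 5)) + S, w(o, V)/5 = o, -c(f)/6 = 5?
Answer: 552049/576 ≈ 958.42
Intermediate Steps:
c(f) = -30 (c(f) = -6*5 = -30)
w(o, V) = 5*o
U(S) = S + 1/(19 - 5*S) (U(S) = 1/(4 + 5*(3 - S)) + S = 1/(4 + (15 - 5*S)) + S = 1/(19 - 5*S) + S = S + 1/(19 - 5*S))
(U(-1) + c(-9))**2 = ((-1 - 19*(-1) + 5*(-1)**2)/(-19 + 5*(-1)) - 30)**2 = ((-1 + 19 + 5*1)/(-19 - 5) - 30)**2 = ((-1 + 19 + 5)/(-24) - 30)**2 = (-1/24*23 - 30)**2 = (-23/24 - 30)**2 = (-743/24)**2 = 552049/576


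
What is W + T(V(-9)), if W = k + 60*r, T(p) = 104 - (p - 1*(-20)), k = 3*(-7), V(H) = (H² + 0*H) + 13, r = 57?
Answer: 3389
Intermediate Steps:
V(H) = 13 + H² (V(H) = (H² + 0) + 13 = H² + 13 = 13 + H²)
k = -21
T(p) = 84 - p (T(p) = 104 - (p + 20) = 104 - (20 + p) = 104 + (-20 - p) = 84 - p)
W = 3399 (W = -21 + 60*57 = -21 + 3420 = 3399)
W + T(V(-9)) = 3399 + (84 - (13 + (-9)²)) = 3399 + (84 - (13 + 81)) = 3399 + (84 - 1*94) = 3399 + (84 - 94) = 3399 - 10 = 3389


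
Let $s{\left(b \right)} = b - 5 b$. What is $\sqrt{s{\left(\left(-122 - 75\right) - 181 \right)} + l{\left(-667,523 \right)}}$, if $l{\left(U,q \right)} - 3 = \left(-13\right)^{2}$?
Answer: $2 \sqrt{421} \approx 41.037$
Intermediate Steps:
$l{\left(U,q \right)} = 172$ ($l{\left(U,q \right)} = 3 + \left(-13\right)^{2} = 3 + 169 = 172$)
$s{\left(b \right)} = - 4 b$
$\sqrt{s{\left(\left(-122 - 75\right) - 181 \right)} + l{\left(-667,523 \right)}} = \sqrt{- 4 \left(\left(-122 - 75\right) - 181\right) + 172} = \sqrt{- 4 \left(-197 - 181\right) + 172} = \sqrt{\left(-4\right) \left(-378\right) + 172} = \sqrt{1512 + 172} = \sqrt{1684} = 2 \sqrt{421}$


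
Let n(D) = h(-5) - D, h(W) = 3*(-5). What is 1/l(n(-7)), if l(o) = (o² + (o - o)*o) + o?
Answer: 1/56 ≈ 0.017857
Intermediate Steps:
h(W) = -15
n(D) = -15 - D
l(o) = o + o² (l(o) = (o² + 0*o) + o = (o² + 0) + o = o² + o = o + o²)
1/l(n(-7)) = 1/((-15 - 1*(-7))*(1 + (-15 - 1*(-7)))) = 1/((-15 + 7)*(1 + (-15 + 7))) = 1/(-8*(1 - 8)) = 1/(-8*(-7)) = 1/56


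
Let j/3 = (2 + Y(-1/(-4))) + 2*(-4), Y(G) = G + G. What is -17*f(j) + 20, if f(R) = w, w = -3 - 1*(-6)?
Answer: -31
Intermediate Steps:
Y(G) = 2*G
w = 3 (w = -3 + 6 = 3)
j = -33/2 (j = 3*((2 + 2*(-1/(-4))) + 2*(-4)) = 3*((2 + 2*(-1*(-¼))) - 8) = 3*((2 + 2*(¼)) - 8) = 3*((2 + ½) - 8) = 3*(5/2 - 8) = 3*(-11/2) = -33/2 ≈ -16.500)
f(R) = 3
-17*f(j) + 20 = -17*3 + 20 = -51 + 20 = -31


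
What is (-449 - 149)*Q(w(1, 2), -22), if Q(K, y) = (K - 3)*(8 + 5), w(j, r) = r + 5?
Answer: -31096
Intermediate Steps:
w(j, r) = 5 + r
Q(K, y) = -39 + 13*K (Q(K, y) = (-3 + K)*13 = -39 + 13*K)
(-449 - 149)*Q(w(1, 2), -22) = (-449 - 149)*(-39 + 13*(5 + 2)) = -598*(-39 + 13*7) = -598*(-39 + 91) = -598*52 = -31096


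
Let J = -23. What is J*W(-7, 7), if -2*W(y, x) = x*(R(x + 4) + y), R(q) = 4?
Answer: -483/2 ≈ -241.50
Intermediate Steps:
W(y, x) = -x*(4 + y)/2
J*W(-7, 7) = -(-23)*7*(4 - 7)/2 = -(-23)*7*(-3)/2 = -23*21/2 = -483/2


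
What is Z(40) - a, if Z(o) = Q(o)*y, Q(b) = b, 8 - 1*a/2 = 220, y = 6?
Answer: 664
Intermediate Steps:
a = -424 (a = 16 - 2*220 = 16 - 440 = -424)
Z(o) = 6*o (Z(o) = o*6 = 6*o)
Z(40) - a = 6*40 - 1*(-424) = 240 + 424 = 664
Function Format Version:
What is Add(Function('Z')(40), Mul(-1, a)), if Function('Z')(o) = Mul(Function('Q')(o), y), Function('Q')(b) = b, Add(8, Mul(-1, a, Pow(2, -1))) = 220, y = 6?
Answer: 664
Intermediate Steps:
a = -424 (a = Add(16, Mul(-2, 220)) = Add(16, -440) = -424)
Function('Z')(o) = Mul(6, o) (Function('Z')(o) = Mul(o, 6) = Mul(6, o))
Add(Function('Z')(40), Mul(-1, a)) = Add(Mul(6, 40), Mul(-1, -424)) = Add(240, 424) = 664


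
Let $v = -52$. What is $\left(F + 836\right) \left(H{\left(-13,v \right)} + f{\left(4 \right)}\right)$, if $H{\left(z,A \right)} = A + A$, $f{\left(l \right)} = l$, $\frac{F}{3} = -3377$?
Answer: $929500$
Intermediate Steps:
$F = -10131$ ($F = 3 \left(-3377\right) = -10131$)
$H{\left(z,A \right)} = 2 A$
$\left(F + 836\right) \left(H{\left(-13,v \right)} + f{\left(4 \right)}\right) = \left(-10131 + 836\right) \left(2 \left(-52\right) + 4\right) = - 9295 \left(-104 + 4\right) = \left(-9295\right) \left(-100\right) = 929500$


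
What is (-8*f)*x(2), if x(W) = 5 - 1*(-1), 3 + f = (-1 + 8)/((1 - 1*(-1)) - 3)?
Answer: 480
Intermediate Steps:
f = -10 (f = -3 + (-1 + 8)/((1 - 1*(-1)) - 3) = -3 + 7/((1 + 1) - 3) = -3 + 7/(2 - 3) = -3 + 7/(-1) = -3 + 7*(-1) = -3 - 7 = -10)
x(W) = 6 (x(W) = 5 + 1 = 6)
(-8*f)*x(2) = -8*(-10)*6 = 80*6 = 480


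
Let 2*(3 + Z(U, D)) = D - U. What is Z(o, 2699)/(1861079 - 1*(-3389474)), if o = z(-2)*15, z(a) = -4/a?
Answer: 2663/10501106 ≈ 0.00025359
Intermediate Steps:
o = 30 (o = -4/(-2)*15 = -4*(-½)*15 = 2*15 = 30)
Z(U, D) = -3 + D/2 - U/2 (Z(U, D) = -3 + (D - U)/2 = -3 + (D/2 - U/2) = -3 + D/2 - U/2)
Z(o, 2699)/(1861079 - 1*(-3389474)) = (-3 + (½)*2699 - ½*30)/(1861079 - 1*(-3389474)) = (-3 + 2699/2 - 15)/(1861079 + 3389474) = (2663/2)/5250553 = (2663/2)*(1/5250553) = 2663/10501106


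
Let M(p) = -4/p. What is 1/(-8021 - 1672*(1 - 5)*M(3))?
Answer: -3/50815 ≈ -5.9038e-5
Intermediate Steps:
1/(-8021 - 1672*(1 - 5)*M(3)) = 1/(-8021 - 1672*(1 - 5)*(-4/3)) = 1/(-8021 - (-6688)*(-4*⅓)) = 1/(-8021 - (-6688)*(-4)/3) = 1/(-8021 - 1672*16/3) = 1/(-8021 - 26752/3) = 1/(-50815/3) = -3/50815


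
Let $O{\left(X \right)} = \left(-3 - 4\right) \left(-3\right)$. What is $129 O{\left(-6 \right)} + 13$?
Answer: $2722$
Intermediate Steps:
$O{\left(X \right)} = 21$ ($O{\left(X \right)} = \left(-7\right) \left(-3\right) = 21$)
$129 O{\left(-6 \right)} + 13 = 129 \cdot 21 + 13 = 2709 + 13 = 2722$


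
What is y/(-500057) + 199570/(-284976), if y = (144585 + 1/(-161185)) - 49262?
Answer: -10232115895969777/11484773254911960 ≈ -0.89093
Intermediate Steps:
y = 15364637754/161185 (y = (144585 - 1/161185) - 49262 = 23304933224/161185 - 49262 = 15364637754/161185 ≈ 95323.)
y/(-500057) + 199570/(-284976) = (15364637754/161185)/(-500057) + 199570/(-284976) = (15364637754/161185)*(-1/500057) + 199570*(-1/284976) = -15364637754/80601687545 - 99785/142488 = -10232115895969777/11484773254911960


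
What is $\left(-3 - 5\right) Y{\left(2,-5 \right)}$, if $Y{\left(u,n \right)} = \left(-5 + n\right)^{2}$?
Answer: $-800$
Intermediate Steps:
$\left(-3 - 5\right) Y{\left(2,-5 \right)} = \left(-3 - 5\right) \left(-5 - 5\right)^{2} = - 8 \left(-10\right)^{2} = \left(-8\right) 100 = -800$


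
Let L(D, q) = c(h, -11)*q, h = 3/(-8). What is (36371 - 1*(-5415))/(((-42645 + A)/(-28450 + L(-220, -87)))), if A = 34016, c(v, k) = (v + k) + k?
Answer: 4429880111/34516 ≈ 1.2834e+5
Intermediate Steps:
h = -3/8 (h = 3*(-1/8) = -3/8 ≈ -0.37500)
c(v, k) = v + 2*k (c(v, k) = (k + v) + k = v + 2*k)
L(D, q) = -179*q/8 (L(D, q) = (-3/8 + 2*(-11))*q = (-3/8 - 22)*q = -179*q/8)
(36371 - 1*(-5415))/(((-42645 + A)/(-28450 + L(-220, -87)))) = (36371 - 1*(-5415))/(((-42645 + 34016)/(-28450 - 179/8*(-87)))) = (36371 + 5415)/((-8629/(-28450 + 15573/8))) = 41786/((-8629/(-212027/8))) = 41786/((-8629*(-8/212027))) = 41786/(69032/212027) = 41786*(212027/69032) = 4429880111/34516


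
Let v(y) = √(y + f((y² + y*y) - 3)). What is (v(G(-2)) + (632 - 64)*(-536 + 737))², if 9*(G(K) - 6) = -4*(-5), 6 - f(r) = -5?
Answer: (342504 + √173)²/9 ≈ 1.3035e+10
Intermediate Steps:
f(r) = 11 (f(r) = 6 - 1*(-5) = 6 + 5 = 11)
G(K) = 74/9 (G(K) = 6 + (-4*(-5))/9 = 6 + (⅑)*20 = 6 + 20/9 = 74/9)
v(y) = √(11 + y) (v(y) = √(y + 11) = √(11 + y))
(v(G(-2)) + (632 - 64)*(-536 + 737))² = (√(11 + 74/9) + (632 - 64)*(-536 + 737))² = (√(173/9) + 568*201)² = (√173/3 + 114168)² = (114168 + √173/3)²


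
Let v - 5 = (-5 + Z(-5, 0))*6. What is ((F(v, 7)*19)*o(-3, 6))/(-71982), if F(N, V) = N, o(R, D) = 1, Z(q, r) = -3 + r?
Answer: 19/1674 ≈ 0.011350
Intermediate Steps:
v = -43 (v = 5 + (-5 + (-3 + 0))*6 = 5 + (-5 - 3)*6 = 5 - 8*6 = 5 - 48 = -43)
((F(v, 7)*19)*o(-3, 6))/(-71982) = (-43*19*1)/(-71982) = -817*1*(-1/71982) = -817*(-1/71982) = 19/1674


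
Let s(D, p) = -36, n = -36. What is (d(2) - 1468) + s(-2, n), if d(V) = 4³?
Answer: -1440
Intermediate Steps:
d(V) = 64
(d(2) - 1468) + s(-2, n) = (64 - 1468) - 36 = -1404 - 36 = -1440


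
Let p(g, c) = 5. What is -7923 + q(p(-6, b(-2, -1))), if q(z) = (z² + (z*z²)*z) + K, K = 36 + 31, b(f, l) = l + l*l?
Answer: -7206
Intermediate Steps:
b(f, l) = l + l²
K = 67
q(z) = 67 + z² + z⁴ (q(z) = (z² + (z*z²)*z) + 67 = (z² + z³*z) + 67 = (z² + z⁴) + 67 = 67 + z² + z⁴)
-7923 + q(p(-6, b(-2, -1))) = -7923 + (67 + 5² + 5⁴) = -7923 + (67 + 25 + 625) = -7923 + 717 = -7206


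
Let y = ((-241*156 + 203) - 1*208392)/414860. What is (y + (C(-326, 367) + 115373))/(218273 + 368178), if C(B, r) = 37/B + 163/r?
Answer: 572648895472253/2910830779105412 ≈ 0.19673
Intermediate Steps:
y = -49157/82972 (y = ((-37596 + 203) - 208392)*(1/414860) = (-37393 - 208392)*(1/414860) = -245785*1/414860 = -49157/82972 ≈ -0.59245)
(y + (C(-326, 367) + 115373))/(218273 + 368178) = (-49157/82972 + ((37/(-326) + 163/367) + 115373))/(218273 + 368178) = (-49157/82972 + ((37*(-1/326) + 163*(1/367)) + 115373))/586451 = (-49157/82972 + ((-37/326 + 163/367) + 115373))*(1/586451) = (-49157/82972 + (39559/119642 + 115373))*(1/586451) = (-49157/82972 + 13803496025/119642)*(1/586451) = (572648895472253/4963468012)*(1/586451) = 572648895472253/2910830779105412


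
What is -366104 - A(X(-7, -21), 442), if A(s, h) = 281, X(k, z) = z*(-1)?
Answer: -366385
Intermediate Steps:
X(k, z) = -z
-366104 - A(X(-7, -21), 442) = -366104 - 1*281 = -366104 - 281 = -366385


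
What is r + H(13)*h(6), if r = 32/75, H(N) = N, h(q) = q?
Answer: 5882/75 ≈ 78.427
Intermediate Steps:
r = 32/75 (r = 32*(1/75) = 32/75 ≈ 0.42667)
r + H(13)*h(6) = 32/75 + 13*6 = 32/75 + 78 = 5882/75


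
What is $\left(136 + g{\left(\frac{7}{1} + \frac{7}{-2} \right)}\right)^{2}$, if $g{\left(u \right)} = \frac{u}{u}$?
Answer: $18769$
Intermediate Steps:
$g{\left(u \right)} = 1$
$\left(136 + g{\left(\frac{7}{1} + \frac{7}{-2} \right)}\right)^{2} = \left(136 + 1\right)^{2} = 137^{2} = 18769$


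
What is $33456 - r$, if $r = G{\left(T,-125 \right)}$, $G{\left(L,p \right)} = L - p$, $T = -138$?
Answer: $33469$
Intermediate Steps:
$r = -13$ ($r = -138 - -125 = -138 + 125 = -13$)
$33456 - r = 33456 - -13 = 33456 + 13 = 33469$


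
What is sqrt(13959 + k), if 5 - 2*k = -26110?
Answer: sqrt(108066)/2 ≈ 164.37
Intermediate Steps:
k = 26115/2 (k = 5/2 - 1/2*(-26110) = 5/2 + 13055 = 26115/2 ≈ 13058.)
sqrt(13959 + k) = sqrt(13959 + 26115/2) = sqrt(54033/2) = sqrt(108066)/2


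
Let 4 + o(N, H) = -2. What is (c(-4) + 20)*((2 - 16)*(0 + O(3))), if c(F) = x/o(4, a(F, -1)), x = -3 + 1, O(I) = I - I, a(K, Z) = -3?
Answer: 0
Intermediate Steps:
o(N, H) = -6 (o(N, H) = -4 - 2 = -6)
O(I) = 0
x = -2
c(F) = 1/3 (c(F) = -2/(-6) = -2*(-1/6) = 1/3)
(c(-4) + 20)*((2 - 16)*(0 + O(3))) = (1/3 + 20)*((2 - 16)*(0 + 0)) = 61*(-14*0)/3 = (61/3)*0 = 0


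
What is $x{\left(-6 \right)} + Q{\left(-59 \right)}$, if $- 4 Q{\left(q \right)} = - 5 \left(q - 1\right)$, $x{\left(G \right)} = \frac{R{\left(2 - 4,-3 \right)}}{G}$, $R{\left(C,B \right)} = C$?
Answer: $- \frac{224}{3} \approx -74.667$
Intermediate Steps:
$x{\left(G \right)} = - \frac{2}{G}$ ($x{\left(G \right)} = \frac{2 - 4}{G} = - \frac{2}{G}$)
$Q{\left(q \right)} = - \frac{5}{4} + \frac{5 q}{4}$ ($Q{\left(q \right)} = - \frac{\left(-5\right) \left(q - 1\right)}{4} = - \frac{\left(-5\right) \left(-1 + q\right)}{4} = - \frac{5 - 5 q}{4} = - \frac{5}{4} + \frac{5 q}{4}$)
$x{\left(-6 \right)} + Q{\left(-59 \right)} = - \frac{2}{-6} + \left(- \frac{5}{4} + \frac{5}{4} \left(-59\right)\right) = \left(-2\right) \left(- \frac{1}{6}\right) - 75 = \frac{1}{3} - 75 = - \frac{224}{3}$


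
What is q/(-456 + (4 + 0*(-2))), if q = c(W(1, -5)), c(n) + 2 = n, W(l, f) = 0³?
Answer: 1/226 ≈ 0.0044248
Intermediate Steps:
W(l, f) = 0
c(n) = -2 + n
q = -2 (q = -2 + 0 = -2)
q/(-456 + (4 + 0*(-2))) = -2/(-456 + (4 + 0*(-2))) = -2/(-456 + (4 + 0)) = -2/(-456 + 4) = -2/(-452) = -2*(-1/452) = 1/226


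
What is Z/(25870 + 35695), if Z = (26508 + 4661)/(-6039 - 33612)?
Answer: -31169/2441113815 ≈ -1.2768e-5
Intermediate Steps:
Z = -31169/39651 (Z = 31169/(-39651) = 31169*(-1/39651) = -31169/39651 ≈ -0.78608)
Z/(25870 + 35695) = -31169/(39651*(25870 + 35695)) = -31169/39651/61565 = -31169/39651*1/61565 = -31169/2441113815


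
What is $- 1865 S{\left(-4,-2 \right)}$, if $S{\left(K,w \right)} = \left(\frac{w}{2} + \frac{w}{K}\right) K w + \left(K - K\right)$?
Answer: $7460$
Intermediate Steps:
$S{\left(K,w \right)} = K w \left(\frac{w}{2} + \frac{w}{K}\right)$ ($S{\left(K,w \right)} = \left(w \frac{1}{2} + \frac{w}{K}\right) K w + 0 = \left(\frac{w}{2} + \frac{w}{K}\right) K w + 0 = K \left(\frac{w}{2} + \frac{w}{K}\right) w + 0 = K w \left(\frac{w}{2} + \frac{w}{K}\right) + 0 = K w \left(\frac{w}{2} + \frac{w}{K}\right)$)
$- 1865 S{\left(-4,-2 \right)} = - 1865 \frac{\left(-2\right)^{2} \left(2 - 4\right)}{2} = - 1865 \cdot \frac{1}{2} \cdot 4 \left(-2\right) = \left(-1865\right) \left(-4\right) = 7460$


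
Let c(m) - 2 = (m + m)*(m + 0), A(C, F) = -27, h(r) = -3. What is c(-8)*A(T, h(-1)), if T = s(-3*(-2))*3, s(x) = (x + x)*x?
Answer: -3510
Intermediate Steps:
s(x) = 2*x² (s(x) = (2*x)*x = 2*x²)
T = 216 (T = (2*(-3*(-2))²)*3 = (2*6²)*3 = (2*36)*3 = 72*3 = 216)
c(m) = 2 + 2*m² (c(m) = 2 + (m + m)*(m + 0) = 2 + (2*m)*m = 2 + 2*m²)
c(-8)*A(T, h(-1)) = (2 + 2*(-8)²)*(-27) = (2 + 2*64)*(-27) = (2 + 128)*(-27) = 130*(-27) = -3510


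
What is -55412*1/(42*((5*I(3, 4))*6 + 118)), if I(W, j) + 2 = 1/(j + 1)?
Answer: -1979/96 ≈ -20.615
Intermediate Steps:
I(W, j) = -2 + 1/(1 + j) (I(W, j) = -2 + 1/(j + 1) = -2 + 1/(1 + j))
-55412*1/(42*((5*I(3, 4))*6 + 118)) = -55412*1/(42*((5*((-1 - 2*4)/(1 + 4)))*6 + 118)) = -55412*1/(42*((5*((-1 - 8)/5))*6 + 118)) = -55412*1/(42*((5*((⅕)*(-9)))*6 + 118)) = -55412*1/(42*((5*(-9/5))*6 + 118)) = -55412*1/(42*(-9*6 + 118)) = -55412*1/(42*(-54 + 118)) = -55412/(42*64) = -55412/2688 = -55412*1/2688 = -1979/96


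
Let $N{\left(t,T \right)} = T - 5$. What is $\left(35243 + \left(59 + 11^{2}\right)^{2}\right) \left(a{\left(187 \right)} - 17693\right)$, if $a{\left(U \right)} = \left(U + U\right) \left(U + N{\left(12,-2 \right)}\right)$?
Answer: $3356919161$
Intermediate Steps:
$N{\left(t,T \right)} = -5 + T$
$a{\left(U \right)} = 2 U \left(-7 + U\right)$ ($a{\left(U \right)} = \left(U + U\right) \left(U - 7\right) = 2 U \left(U - 7\right) = 2 U \left(-7 + U\right)$)
$\left(35243 + \left(59 + 11^{2}\right)^{2}\right) \left(a{\left(187 \right)} - 17693\right) = \left(35243 + \left(59 + 11^{2}\right)^{2}\right) \left(2 \cdot 187 \left(-7 + 187\right) - 17693\right) = \left(35243 + \left(59 + 121\right)^{2}\right) \left(2 \cdot 187 \cdot 180 - 17693\right) = \left(35243 + 180^{2}\right) \left(67320 - 17693\right) = \left(35243 + 32400\right) 49627 = 67643 \cdot 49627 = 3356919161$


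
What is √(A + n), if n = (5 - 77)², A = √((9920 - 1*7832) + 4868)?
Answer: √(5184 + 2*√1739) ≈ 72.577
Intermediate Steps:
A = 2*√1739 (A = √((9920 - 7832) + 4868) = √(2088 + 4868) = √6956 = 2*√1739 ≈ 83.403)
n = 5184 (n = (-72)² = 5184)
√(A + n) = √(2*√1739 + 5184) = √(5184 + 2*√1739)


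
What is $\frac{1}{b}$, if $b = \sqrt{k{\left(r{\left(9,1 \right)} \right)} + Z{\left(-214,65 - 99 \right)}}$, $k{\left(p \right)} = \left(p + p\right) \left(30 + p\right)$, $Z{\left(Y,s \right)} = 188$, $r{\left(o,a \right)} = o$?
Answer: $\frac{\sqrt{890}}{890} \approx 0.03352$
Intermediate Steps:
$k{\left(p \right)} = 2 p \left(30 + p\right)$
$b = \sqrt{890}$ ($b = \sqrt{2 \cdot 9 \left(30 + 9\right) + 188} = \sqrt{2 \cdot 9 \cdot 39 + 188} = \sqrt{702 + 188} = \sqrt{890} \approx 29.833$)
$\frac{1}{b} = \frac{1}{\sqrt{890}} = \frac{\sqrt{890}}{890}$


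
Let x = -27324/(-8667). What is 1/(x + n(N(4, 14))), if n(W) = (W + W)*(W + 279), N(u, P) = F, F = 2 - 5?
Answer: -321/530564 ≈ -0.00060502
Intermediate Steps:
F = -3 (F = 2 - 1*5 = 2 - 5 = -3)
N(u, P) = -3
x = 1012/321 (x = -27324*(-1/8667) = 1012/321 ≈ 3.1526)
n(W) = 2*W*(279 + W) (n(W) = (2*W)*(279 + W) = 2*W*(279 + W))
1/(x + n(N(4, 14))) = 1/(1012/321 + 2*(-3)*(279 - 3)) = 1/(1012/321 + 2*(-3)*276) = 1/(1012/321 - 1656) = 1/(-530564/321) = -321/530564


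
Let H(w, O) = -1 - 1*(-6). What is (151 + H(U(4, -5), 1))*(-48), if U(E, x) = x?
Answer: -7488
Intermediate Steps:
H(w, O) = 5 (H(w, O) = -1 + 6 = 5)
(151 + H(U(4, -5), 1))*(-48) = (151 + 5)*(-48) = 156*(-48) = -7488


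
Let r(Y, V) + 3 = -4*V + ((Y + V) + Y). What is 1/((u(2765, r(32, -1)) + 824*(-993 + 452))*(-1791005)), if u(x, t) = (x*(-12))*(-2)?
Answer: 1/679550281120 ≈ 1.4716e-12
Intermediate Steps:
r(Y, V) = -3 - 3*V + 2*Y (r(Y, V) = -3 + (-4*V + ((Y + V) + Y)) = -3 + (-4*V + ((V + Y) + Y)) = -3 + (-4*V + (V + 2*Y)) = -3 + (-3*V + 2*Y) = -3 - 3*V + 2*Y)
u(x, t) = 24*x (u(x, t) = -12*x*(-2) = 24*x)
1/((u(2765, r(32, -1)) + 824*(-993 + 452))*(-1791005)) = 1/((24*2765 + 824*(-993 + 452))*(-1791005)) = -1/1791005/(66360 + 824*(-541)) = -1/1791005/(66360 - 445784) = -1/1791005/(-379424) = -1/379424*(-1/1791005) = 1/679550281120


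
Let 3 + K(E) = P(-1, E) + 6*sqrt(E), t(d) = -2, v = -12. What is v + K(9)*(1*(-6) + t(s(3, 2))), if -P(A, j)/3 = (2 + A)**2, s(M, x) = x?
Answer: -108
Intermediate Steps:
P(A, j) = -3*(2 + A)**2
K(E) = -6 + 6*sqrt(E) (K(E) = -3 + (-3*(2 - 1)**2 + 6*sqrt(E)) = -3 + (-3*1**2 + 6*sqrt(E)) = -3 + (-3*1 + 6*sqrt(E)) = -3 + (-3 + 6*sqrt(E)) = -6 + 6*sqrt(E))
v + K(9)*(1*(-6) + t(s(3, 2))) = -12 + (-6 + 6*sqrt(9))*(1*(-6) - 2) = -12 + (-6 + 6*3)*(-6 - 2) = -12 + (-6 + 18)*(-8) = -12 + 12*(-8) = -12 - 96 = -108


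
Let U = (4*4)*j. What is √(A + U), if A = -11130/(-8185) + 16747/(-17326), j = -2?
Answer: I*√25425774917067714/28362662 ≈ 5.622*I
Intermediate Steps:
A = 11152837/28362662 (A = -11130*(-1/8185) + 16747*(-1/17326) = 2226/1637 - 16747/17326 = 11152837/28362662 ≈ 0.39322)
U = -32 (U = (4*4)*(-2) = 16*(-2) = -32)
√(A + U) = √(11152837/28362662 - 32) = √(-896452347/28362662) = I*√25425774917067714/28362662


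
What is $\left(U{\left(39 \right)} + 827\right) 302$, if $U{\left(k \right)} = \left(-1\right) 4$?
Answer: $248546$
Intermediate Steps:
$U{\left(k \right)} = -4$
$\left(U{\left(39 \right)} + 827\right) 302 = \left(-4 + 827\right) 302 = 823 \cdot 302 = 248546$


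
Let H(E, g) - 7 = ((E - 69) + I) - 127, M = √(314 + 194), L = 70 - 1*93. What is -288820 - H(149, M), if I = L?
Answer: -288757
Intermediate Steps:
L = -23 (L = 70 - 93 = -23)
M = 2*√127 (M = √508 = 2*√127 ≈ 22.539)
I = -23
H(E, g) = -212 + E (H(E, g) = 7 + (((E - 69) - 23) - 127) = 7 + (((-69 + E) - 23) - 127) = 7 + ((-92 + E) - 127) = 7 + (-219 + E) = -212 + E)
-288820 - H(149, M) = -288820 - (-212 + 149) = -288820 - 1*(-63) = -288820 + 63 = -288757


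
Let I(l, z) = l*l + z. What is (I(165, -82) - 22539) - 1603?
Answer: 3001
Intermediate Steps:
I(l, z) = z + l**2 (I(l, z) = l**2 + z = z + l**2)
(I(165, -82) - 22539) - 1603 = ((-82 + 165**2) - 22539) - 1603 = ((-82 + 27225) - 22539) - 1603 = (27143 - 22539) - 1603 = 4604 - 1603 = 3001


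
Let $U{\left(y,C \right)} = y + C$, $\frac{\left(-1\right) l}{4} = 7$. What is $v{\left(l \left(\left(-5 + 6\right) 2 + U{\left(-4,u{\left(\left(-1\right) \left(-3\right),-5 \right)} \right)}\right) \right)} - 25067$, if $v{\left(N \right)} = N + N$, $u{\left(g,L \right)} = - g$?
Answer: $-24787$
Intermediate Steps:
$l = -28$ ($l = \left(-4\right) 7 = -28$)
$U{\left(y,C \right)} = C + y$
$v{\left(N \right)} = 2 N$
$v{\left(l \left(\left(-5 + 6\right) 2 + U{\left(-4,u{\left(\left(-1\right) \left(-3\right),-5 \right)} \right)}\right) \right)} - 25067 = 2 \left(- 28 \left(\left(-5 + 6\right) 2 - \left(4 - -3\right)\right)\right) - 25067 = 2 \left(- 28 \left(1 \cdot 2 - 7\right)\right) - 25067 = 2 \left(- 28 \left(2 - 7\right)\right) - 25067 = 2 \left(\left(-28\right) \left(-5\right)\right) - 25067 = 2 \cdot 140 - 25067 = 280 - 25067 = -24787$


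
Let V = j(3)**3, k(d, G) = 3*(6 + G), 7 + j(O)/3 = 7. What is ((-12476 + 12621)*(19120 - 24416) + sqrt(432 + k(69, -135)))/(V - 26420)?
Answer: 38396/1321 - 3*sqrt(5)/26420 ≈ 29.066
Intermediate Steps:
j(O) = 0 (j(O) = -21 + 3*7 = -21 + 21 = 0)
k(d, G) = 18 + 3*G
V = 0 (V = 0**3 = 0)
((-12476 + 12621)*(19120 - 24416) + sqrt(432 + k(69, -135)))/(V - 26420) = ((-12476 + 12621)*(19120 - 24416) + sqrt(432 + (18 + 3*(-135))))/(0 - 26420) = (145*(-5296) + sqrt(432 + (18 - 405)))/(-26420) = (-767920 + sqrt(432 - 387))*(-1/26420) = (-767920 + sqrt(45))*(-1/26420) = (-767920 + 3*sqrt(5))*(-1/26420) = 38396/1321 - 3*sqrt(5)/26420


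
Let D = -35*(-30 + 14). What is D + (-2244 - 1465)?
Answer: -3149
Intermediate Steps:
D = 560 (D = -35*(-16) = 560)
D + (-2244 - 1465) = 560 + (-2244 - 1465) = 560 - 3709 = -3149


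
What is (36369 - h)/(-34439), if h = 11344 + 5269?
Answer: -19756/34439 ≈ -0.57365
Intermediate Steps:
h = 16613
(36369 - h)/(-34439) = (36369 - 1*16613)/(-34439) = (36369 - 16613)*(-1/34439) = 19756*(-1/34439) = -19756/34439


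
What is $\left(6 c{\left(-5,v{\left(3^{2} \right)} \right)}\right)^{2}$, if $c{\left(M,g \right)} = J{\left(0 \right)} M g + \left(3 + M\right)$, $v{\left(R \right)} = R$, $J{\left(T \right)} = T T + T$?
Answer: $144$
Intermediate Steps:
$J{\left(T \right)} = T + T^{2}$ ($J{\left(T \right)} = T^{2} + T = T + T^{2}$)
$c{\left(M,g \right)} = 3 + M$ ($c{\left(M,g \right)} = 0 \left(1 + 0\right) M g + \left(3 + M\right) = 0 \cdot 1 M g + \left(3 + M\right) = 0 M g + \left(3 + M\right) = 0 g + \left(3 + M\right) = 0 + \left(3 + M\right) = 3 + M$)
$\left(6 c{\left(-5,v{\left(3^{2} \right)} \right)}\right)^{2} = \left(6 \left(3 - 5\right)\right)^{2} = \left(6 \left(-2\right)\right)^{2} = \left(-12\right)^{2} = 144$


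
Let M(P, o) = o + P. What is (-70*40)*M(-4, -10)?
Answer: 39200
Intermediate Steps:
M(P, o) = P + o
(-70*40)*M(-4, -10) = (-70*40)*(-4 - 10) = -2800*(-14) = 39200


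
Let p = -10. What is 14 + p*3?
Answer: -16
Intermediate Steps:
14 + p*3 = 14 - 10*3 = 14 - 30 = -16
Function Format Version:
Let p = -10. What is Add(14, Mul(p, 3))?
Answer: -16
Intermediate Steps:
Add(14, Mul(p, 3)) = Add(14, Mul(-10, 3)) = Add(14, -30) = -16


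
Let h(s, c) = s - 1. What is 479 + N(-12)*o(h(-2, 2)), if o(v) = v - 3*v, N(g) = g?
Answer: 407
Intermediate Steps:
h(s, c) = -1 + s
o(v) = -2*v
479 + N(-12)*o(h(-2, 2)) = 479 - (-24)*(-1 - 2) = 479 - (-24)*(-3) = 479 - 12*6 = 479 - 72 = 407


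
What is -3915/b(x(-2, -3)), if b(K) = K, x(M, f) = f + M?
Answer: 783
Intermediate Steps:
x(M, f) = M + f
-3915/b(x(-2, -3)) = -3915/(-2 - 3) = -3915/(-5) = -3915*(-⅕) = 783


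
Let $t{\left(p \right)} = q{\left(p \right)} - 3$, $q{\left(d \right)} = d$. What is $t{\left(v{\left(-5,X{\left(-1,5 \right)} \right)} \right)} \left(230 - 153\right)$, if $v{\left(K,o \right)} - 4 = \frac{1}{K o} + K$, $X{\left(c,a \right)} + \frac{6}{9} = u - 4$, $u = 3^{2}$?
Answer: $- \frac{20251}{65} \approx -311.55$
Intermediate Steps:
$u = 9$
$X{\left(c,a \right)} = \frac{13}{3}$ ($X{\left(c,a \right)} = - \frac{2}{3} + \left(9 - 4\right) = - \frac{2}{3} + 5 = \frac{13}{3}$)
$v{\left(K,o \right)} = 4 + K + \frac{1}{K o}$ ($v{\left(K,o \right)} = 4 + \left(\frac{1}{K o} + K\right) = 4 + \left(K + \frac{1}{K o}\right) = 4 + K + \frac{1}{K o}$)
$t{\left(p \right)} = -3 + p$ ($t{\left(p \right)} = p - 3 = -3 + p$)
$t{\left(v{\left(-5,X{\left(-1,5 \right)} \right)} \right)} \left(230 - 153\right) = \left(-3 + \left(4 - 5 + \frac{1}{\left(-5\right) \frac{13}{3}}\right)\right) \left(230 - 153\right) = \left(-3 - \frac{68}{65}\right) 77 = \left(- \frac{263}{65}\right) 77 = - \frac{20251}{65}$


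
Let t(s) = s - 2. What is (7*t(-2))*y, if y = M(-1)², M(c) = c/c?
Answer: -28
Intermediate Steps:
t(s) = -2 + s
M(c) = 1
y = 1 (y = 1² = 1)
(7*t(-2))*y = (7*(-2 - 2))*1 = (7*(-4))*1 = -28*1 = -28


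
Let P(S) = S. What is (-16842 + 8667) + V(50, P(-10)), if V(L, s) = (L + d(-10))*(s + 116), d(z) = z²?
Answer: 7725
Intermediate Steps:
V(L, s) = (100 + L)*(116 + s) (V(L, s) = (L + (-10)²)*(s + 116) = (L + 100)*(116 + s) = (100 + L)*(116 + s))
(-16842 + 8667) + V(50, P(-10)) = (-16842 + 8667) + (11600 + 100*(-10) + 116*50 + 50*(-10)) = -8175 + (11600 - 1000 + 5800 - 500) = -8175 + 15900 = 7725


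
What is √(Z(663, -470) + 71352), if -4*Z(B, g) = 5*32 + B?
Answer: √284585/2 ≈ 266.73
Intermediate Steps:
Z(B, g) = -40 - B/4 (Z(B, g) = -(5*32 + B)/4 = -(160 + B)/4 = -40 - B/4)
√(Z(663, -470) + 71352) = √((-40 - ¼*663) + 71352) = √((-40 - 663/4) + 71352) = √(-823/4 + 71352) = √(284585/4) = √284585/2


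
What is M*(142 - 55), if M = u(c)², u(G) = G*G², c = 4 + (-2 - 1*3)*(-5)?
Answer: 51749628927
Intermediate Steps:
c = 29 (c = 4 + (-2 - 3)*(-5) = 4 - 5*(-5) = 4 + 25 = 29)
u(G) = G³
M = 594823321 (M = (29³)² = 24389² = 594823321)
M*(142 - 55) = 594823321*(142 - 55) = 594823321*87 = 51749628927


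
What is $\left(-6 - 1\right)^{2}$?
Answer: $49$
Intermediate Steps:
$\left(-6 - 1\right)^{2} = \left(-7\right)^{2} = 49$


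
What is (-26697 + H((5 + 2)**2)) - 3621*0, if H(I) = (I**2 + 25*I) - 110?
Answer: -23181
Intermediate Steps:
H(I) = -110 + I**2 + 25*I
(-26697 + H((5 + 2)**2)) - 3621*0 = (-26697 + (-110 + ((5 + 2)**2)**2 + 25*(5 + 2)**2)) - 3621*0 = (-26697 + (-110 + (7**2)**2 + 25*7**2)) + 0 = (-26697 + (-110 + 49**2 + 25*49)) + 0 = (-26697 + (-110 + 2401 + 1225)) + 0 = (-26697 + 3516) + 0 = -23181 + 0 = -23181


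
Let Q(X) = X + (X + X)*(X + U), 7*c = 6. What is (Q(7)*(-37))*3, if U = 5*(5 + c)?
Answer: -57165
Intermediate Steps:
c = 6/7 (c = (⅐)*6 = 6/7 ≈ 0.85714)
U = 205/7 (U = 5*(5 + 6/7) = 5*(41/7) = 205/7 ≈ 29.286)
Q(X) = X + 2*X*(205/7 + X) (Q(X) = X + (X + X)*(X + 205/7) = X + (2*X)*(205/7 + X) = X + 2*X*(205/7 + X))
(Q(7)*(-37))*3 = (((⅐)*7*(417 + 14*7))*(-37))*3 = (((⅐)*7*(417 + 98))*(-37))*3 = (((⅐)*7*515)*(-37))*3 = (515*(-37))*3 = -19055*3 = -57165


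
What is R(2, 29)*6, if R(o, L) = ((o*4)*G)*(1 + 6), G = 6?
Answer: 2016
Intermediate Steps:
R(o, L) = 168*o (R(o, L) = ((o*4)*6)*(1 + 6) = ((4*o)*6)*7 = (24*o)*7 = 168*o)
R(2, 29)*6 = (168*2)*6 = 336*6 = 2016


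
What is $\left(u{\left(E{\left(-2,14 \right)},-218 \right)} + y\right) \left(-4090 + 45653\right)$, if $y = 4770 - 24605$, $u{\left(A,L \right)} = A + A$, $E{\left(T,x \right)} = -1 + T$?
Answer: $-824651483$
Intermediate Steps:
$u{\left(A,L \right)} = 2 A$
$y = -19835$ ($y = 4770 - 24605 = -19835$)
$\left(u{\left(E{\left(-2,14 \right)},-218 \right)} + y\right) \left(-4090 + 45653\right) = \left(2 \left(-1 - 2\right) - 19835\right) \left(-4090 + 45653\right) = \left(2 \left(-3\right) - 19835\right) 41563 = \left(-6 - 19835\right) 41563 = \left(-19841\right) 41563 = -824651483$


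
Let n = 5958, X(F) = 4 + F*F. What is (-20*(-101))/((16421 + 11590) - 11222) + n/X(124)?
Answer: 65548231/129107410 ≈ 0.50770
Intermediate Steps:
X(F) = 4 + F²
(-20*(-101))/((16421 + 11590) - 11222) + n/X(124) = (-20*(-101))/((16421 + 11590) - 11222) + 5958/(4 + 124²) = 2020/(28011 - 11222) + 5958/(4 + 15376) = 2020/16789 + 5958/15380 = 2020*(1/16789) + 5958*(1/15380) = 2020/16789 + 2979/7690 = 65548231/129107410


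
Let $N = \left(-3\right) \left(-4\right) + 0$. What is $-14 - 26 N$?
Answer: $-326$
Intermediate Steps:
$N = 12$ ($N = 12 + 0 = 12$)
$-14 - 26 N = -14 - 312 = -326$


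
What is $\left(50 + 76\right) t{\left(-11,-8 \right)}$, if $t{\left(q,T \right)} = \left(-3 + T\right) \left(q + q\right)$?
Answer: $30492$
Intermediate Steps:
$t{\left(q,T \right)} = 2 q \left(-3 + T\right)$ ($t{\left(q,T \right)} = \left(-3 + T\right) 2 q = 2 q \left(-3 + T\right)$)
$\left(50 + 76\right) t{\left(-11,-8 \right)} = \left(50 + 76\right) 2 \left(-11\right) \left(-3 - 8\right) = 126 \cdot 2 \left(-11\right) \left(-11\right) = 126 \cdot 242 = 30492$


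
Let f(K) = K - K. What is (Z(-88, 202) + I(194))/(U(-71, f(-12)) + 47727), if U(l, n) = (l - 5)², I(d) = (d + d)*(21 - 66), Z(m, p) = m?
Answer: -17548/53503 ≈ -0.32798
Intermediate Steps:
f(K) = 0
I(d) = -90*d (I(d) = (2*d)*(-45) = -90*d)
U(l, n) = (-5 + l)²
(Z(-88, 202) + I(194))/(U(-71, f(-12)) + 47727) = (-88 - 90*194)/((-5 - 71)² + 47727) = (-88 - 17460)/((-76)² + 47727) = -17548/(5776 + 47727) = -17548/53503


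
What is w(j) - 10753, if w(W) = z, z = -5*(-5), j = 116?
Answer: -10728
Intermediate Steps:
z = 25
w(W) = 25
w(j) - 10753 = 25 - 10753 = -10728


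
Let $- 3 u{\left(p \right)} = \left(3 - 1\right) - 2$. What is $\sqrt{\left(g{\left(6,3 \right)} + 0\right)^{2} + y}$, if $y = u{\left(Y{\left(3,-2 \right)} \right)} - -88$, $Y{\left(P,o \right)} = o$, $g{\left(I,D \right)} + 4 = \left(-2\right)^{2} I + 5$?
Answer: $\sqrt{713} \approx 26.702$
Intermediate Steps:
$g{\left(I,D \right)} = 1 + 4 I$ ($g{\left(I,D \right)} = -4 + \left(\left(-2\right)^{2} I + 5\right) = -4 + \left(4 I + 5\right) = -4 + \left(5 + 4 I\right) = 1 + 4 I$)
$u{\left(p \right)} = 0$ ($u{\left(p \right)} = - \frac{\left(3 - 1\right) - 2}{3} = - \frac{2 - 2}{3} = \left(- \frac{1}{3}\right) 0 = 0$)
$y = 88$ ($y = 0 - -88 = 0 + 88 = 88$)
$\sqrt{\left(g{\left(6,3 \right)} + 0\right)^{2} + y} = \sqrt{\left(\left(1 + 4 \cdot 6\right) + 0\right)^{2} + 88} = \sqrt{\left(\left(1 + 24\right) + 0\right)^{2} + 88} = \sqrt{\left(25 + 0\right)^{2} + 88} = \sqrt{25^{2} + 88} = \sqrt{625 + 88} = \sqrt{713}$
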